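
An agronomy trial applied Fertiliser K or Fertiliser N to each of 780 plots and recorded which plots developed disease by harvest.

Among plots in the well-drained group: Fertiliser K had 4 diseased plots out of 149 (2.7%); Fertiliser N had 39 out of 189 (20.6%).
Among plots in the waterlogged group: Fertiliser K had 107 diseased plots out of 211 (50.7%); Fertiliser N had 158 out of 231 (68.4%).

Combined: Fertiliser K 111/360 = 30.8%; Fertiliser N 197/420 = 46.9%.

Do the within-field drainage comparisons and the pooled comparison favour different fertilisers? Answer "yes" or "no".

Within each field drainage level (well-drained 2.7% vs 20.6%; waterlogged 50.7% vs 68.4%), Fertiliser K has the lower rate every time. Pooled: 30.8% vs 46.9% — Fertiliser K has the lower rate overall. They agree.

no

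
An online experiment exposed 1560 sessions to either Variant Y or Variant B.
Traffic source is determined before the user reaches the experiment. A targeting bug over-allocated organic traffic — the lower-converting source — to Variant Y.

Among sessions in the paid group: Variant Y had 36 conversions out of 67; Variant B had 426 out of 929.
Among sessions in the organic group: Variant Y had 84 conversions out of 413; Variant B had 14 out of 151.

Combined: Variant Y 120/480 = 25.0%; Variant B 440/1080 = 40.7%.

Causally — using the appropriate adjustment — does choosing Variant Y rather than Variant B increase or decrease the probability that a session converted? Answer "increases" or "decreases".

Traffic source satisfies the back-door criterion: it is not a descendant of the variant, and it blocks the spurious path from variant to outcome. Adjusting for it (i.e., using the within-traffic source rates) gives the causal effect.
Within each level — paid: 53.7% vs 45.9%; organic: 20.3% vs 9.3% — Variant Y is higher every time.

increases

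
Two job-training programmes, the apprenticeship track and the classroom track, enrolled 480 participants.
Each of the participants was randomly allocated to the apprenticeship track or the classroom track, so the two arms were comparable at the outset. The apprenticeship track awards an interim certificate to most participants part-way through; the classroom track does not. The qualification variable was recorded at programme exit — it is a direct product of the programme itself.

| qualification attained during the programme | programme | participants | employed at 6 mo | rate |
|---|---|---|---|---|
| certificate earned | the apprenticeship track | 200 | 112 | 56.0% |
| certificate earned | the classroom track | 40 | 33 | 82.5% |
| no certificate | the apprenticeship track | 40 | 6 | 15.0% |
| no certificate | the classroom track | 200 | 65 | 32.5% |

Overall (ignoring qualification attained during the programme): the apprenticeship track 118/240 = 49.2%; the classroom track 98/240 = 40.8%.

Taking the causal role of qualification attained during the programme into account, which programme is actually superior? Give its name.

the apprenticeship track

The stratified and pooled comparisons disagree (the classroom track wins within each qualification attained during the programme; the apprenticeship track wins overall), so the answer turns on the causal role of qualification attained during the programme.
Qualification attained during the programme lies on the pathway programme → qualification attained during the programme → outcome, so adjusting for it blocks the indirect effect. For the total causal effect of programme, use the unadjusted pooled rates.
Pooled: the apprenticeship track 49.2% vs the classroom track 40.8%; the apprenticeship track is higher overall.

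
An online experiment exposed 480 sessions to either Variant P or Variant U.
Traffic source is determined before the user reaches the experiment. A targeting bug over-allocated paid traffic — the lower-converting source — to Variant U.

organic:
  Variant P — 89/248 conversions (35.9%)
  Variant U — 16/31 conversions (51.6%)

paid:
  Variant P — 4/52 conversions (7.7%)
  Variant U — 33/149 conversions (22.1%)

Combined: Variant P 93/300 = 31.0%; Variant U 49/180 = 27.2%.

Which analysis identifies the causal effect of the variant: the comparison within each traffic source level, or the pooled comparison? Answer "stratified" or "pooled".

stratified

Traffic source differs across variants for reasons unrelated to any effect of the variant itself, and it separately predicts the outcome — a classic confounder. We must compare within traffic source levels.
Within each level — organic: 35.9% vs 51.6%; paid: 7.7% vs 22.1% — Variant U is higher every time.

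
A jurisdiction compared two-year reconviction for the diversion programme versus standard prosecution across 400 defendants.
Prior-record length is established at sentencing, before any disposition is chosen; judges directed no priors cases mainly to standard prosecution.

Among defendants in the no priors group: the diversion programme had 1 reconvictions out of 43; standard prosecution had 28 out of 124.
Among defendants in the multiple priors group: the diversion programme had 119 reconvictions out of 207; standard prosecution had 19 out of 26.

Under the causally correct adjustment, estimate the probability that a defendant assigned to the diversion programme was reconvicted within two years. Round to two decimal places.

The prior-record length-specific comparison favours the diversion programme throughout, but the pooled figures favour standard prosecution. The question is whether to condition on prior-record length.
Nothing the disposition does changes prior-record length; the imbalance is an allocation artefact. With prior-record length also predicting the outcome, the pooled figure is confounded, and the within-stratum comparison is the causal one.
Standardising the diversion programme to the population prior-record length mix: 0.417·1/43 + 0.583·119/207 = 0.345.

0.34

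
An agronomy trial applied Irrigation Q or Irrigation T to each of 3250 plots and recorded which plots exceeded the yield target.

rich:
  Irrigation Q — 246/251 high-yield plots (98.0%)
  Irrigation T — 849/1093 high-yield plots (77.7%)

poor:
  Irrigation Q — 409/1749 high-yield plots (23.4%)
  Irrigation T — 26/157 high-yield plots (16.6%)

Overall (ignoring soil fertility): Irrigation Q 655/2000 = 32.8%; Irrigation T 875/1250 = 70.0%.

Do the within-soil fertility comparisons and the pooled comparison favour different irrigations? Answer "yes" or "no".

Within each soil fertility level (rich 98.0% vs 77.7%; poor 23.4% vs 16.6%), Irrigation Q has the higher rate every time. Pooled: 32.8% vs 70.0% — Irrigation T has the higher rate overall. The two comparisons disagree.

yes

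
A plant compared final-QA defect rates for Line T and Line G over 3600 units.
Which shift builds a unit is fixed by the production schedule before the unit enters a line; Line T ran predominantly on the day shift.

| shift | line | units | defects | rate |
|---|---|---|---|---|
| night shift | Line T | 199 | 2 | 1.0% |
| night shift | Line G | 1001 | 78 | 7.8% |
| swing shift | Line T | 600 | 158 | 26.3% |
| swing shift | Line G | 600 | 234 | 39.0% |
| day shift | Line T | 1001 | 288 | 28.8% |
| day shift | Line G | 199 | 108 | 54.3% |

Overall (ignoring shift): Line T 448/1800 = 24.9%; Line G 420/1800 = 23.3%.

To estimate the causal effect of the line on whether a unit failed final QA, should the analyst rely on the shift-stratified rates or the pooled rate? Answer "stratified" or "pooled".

stratified

Here shift is a common cause — it drives both which line a case falls under and the outcome. The crude comparison mixes populations; the stratum-specific rates are the causally relevant ones.
Within each level — night shift: 1.0% vs 7.8%; swing shift: 26.3% vs 39.0%; day shift: 28.8% vs 54.3% — Line T is lower every time.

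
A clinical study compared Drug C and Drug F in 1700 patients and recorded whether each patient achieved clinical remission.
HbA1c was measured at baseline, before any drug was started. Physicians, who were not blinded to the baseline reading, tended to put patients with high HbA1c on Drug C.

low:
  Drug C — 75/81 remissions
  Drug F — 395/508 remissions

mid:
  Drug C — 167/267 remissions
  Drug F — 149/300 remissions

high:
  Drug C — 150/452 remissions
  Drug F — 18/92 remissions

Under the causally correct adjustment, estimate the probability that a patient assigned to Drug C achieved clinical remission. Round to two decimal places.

HbA1c is set before the drug has any effect — it is not caused by the drug — and it independently drives the outcome. That makes it a confounder, so the causal comparison is within HbA1c levels.
Standardising Drug C to the population HbA1c mix: 0.346·75/81 + 0.334·167/267 + 0.320·150/452 = 0.636.

0.64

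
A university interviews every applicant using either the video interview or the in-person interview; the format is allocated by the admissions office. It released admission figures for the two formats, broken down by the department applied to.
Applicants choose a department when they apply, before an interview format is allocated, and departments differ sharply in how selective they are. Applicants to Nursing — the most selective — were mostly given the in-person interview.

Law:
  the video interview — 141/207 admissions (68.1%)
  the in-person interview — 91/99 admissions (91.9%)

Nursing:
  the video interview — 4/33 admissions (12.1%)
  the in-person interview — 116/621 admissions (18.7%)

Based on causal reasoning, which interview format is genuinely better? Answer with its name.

The imbalance in department arose from how applicants were allocated, not from anything the interview format did; and department independently affects the outcome. The pooled gap is confounded — condition on department.
Within each level — Law: 68.1% vs 91.9%; Nursing: 12.1% vs 18.7% — the in-person interview is higher every time.

the in-person interview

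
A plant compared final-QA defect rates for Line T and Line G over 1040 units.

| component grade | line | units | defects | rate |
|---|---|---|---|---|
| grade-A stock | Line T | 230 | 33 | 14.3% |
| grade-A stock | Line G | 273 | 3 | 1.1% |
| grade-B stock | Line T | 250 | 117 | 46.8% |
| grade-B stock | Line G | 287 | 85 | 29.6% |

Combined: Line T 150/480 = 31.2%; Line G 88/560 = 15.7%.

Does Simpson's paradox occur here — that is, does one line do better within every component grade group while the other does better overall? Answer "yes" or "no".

Within each component grade level (grade-A stock 14.3% vs 1.1%; grade-B stock 46.8% vs 29.6%), Line G has the lower rate every time. Pooled: 31.2% vs 15.7% — Line G has the lower rate overall. They agree.

no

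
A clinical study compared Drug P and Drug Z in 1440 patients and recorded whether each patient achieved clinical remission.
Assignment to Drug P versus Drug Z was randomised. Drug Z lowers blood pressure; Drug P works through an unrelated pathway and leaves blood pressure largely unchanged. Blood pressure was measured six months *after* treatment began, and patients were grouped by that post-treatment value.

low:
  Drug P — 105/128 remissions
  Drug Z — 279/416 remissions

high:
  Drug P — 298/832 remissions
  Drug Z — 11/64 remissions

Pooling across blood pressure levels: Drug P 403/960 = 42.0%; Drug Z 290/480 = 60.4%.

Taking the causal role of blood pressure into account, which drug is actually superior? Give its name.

Drug Z

Drug P is higher inside every blood pressure stratum but Drug Z is higher in aggregate. Whether to stratify depends on how blood pressure relates to the drug.
Because the drug influences blood pressure, blood pressure is a post-treatment mediator, not a confounder. Stratifying on it would bias the estimate; the causal effect is the crude pooled difference.
Pooled: Drug P 42.0% vs Drug Z 60.4%; Drug Z is higher overall.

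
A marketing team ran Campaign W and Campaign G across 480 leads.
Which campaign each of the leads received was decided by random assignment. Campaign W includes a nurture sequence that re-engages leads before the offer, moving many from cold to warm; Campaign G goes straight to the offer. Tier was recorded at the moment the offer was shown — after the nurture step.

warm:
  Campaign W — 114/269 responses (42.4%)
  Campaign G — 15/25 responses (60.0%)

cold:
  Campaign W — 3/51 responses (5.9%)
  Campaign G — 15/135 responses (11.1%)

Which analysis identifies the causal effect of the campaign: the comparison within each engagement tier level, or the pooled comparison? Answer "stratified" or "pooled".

pooled

Because the campaign influences engagement tier, engagement tier is a post-treatment mediator, not a confounder. Stratifying on it would bias the estimate; the causal effect is the crude pooled difference.
Pooled: Campaign W 36.6% vs Campaign G 18.8%; Campaign W is higher overall.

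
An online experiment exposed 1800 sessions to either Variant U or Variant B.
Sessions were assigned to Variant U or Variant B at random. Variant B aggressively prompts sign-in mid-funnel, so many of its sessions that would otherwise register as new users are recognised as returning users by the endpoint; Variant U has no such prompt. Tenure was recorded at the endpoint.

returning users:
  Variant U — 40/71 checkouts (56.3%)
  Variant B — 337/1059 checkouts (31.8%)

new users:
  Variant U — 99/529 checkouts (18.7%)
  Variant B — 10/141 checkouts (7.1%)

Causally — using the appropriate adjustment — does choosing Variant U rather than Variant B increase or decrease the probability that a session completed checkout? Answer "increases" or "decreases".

User tenure is downstream of the variant. One should not condition on a consequence of treatment, so the overall rates are the right comparison.
Pooled: Variant U 23.2% vs Variant B 28.9%; Variant B is higher overall.

decreases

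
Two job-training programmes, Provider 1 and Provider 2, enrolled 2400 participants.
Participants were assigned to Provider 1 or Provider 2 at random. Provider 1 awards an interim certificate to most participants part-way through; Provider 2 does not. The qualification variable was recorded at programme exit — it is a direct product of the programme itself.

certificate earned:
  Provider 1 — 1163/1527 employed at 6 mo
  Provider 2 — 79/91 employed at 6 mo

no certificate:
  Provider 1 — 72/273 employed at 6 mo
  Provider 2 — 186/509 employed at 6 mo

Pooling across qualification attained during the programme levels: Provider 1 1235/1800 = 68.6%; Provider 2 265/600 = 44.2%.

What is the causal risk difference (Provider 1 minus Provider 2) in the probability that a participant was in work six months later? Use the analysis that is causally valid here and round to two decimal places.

Stratifying would compare programmes among participants the programmes themselves sorted into qualification attained during the programme groups — a form of selection on an intermediate. The unconditioned pooled rates give the total causal effect.
The causal difference is the pooled difference: 0.686 − 0.442 = +0.244.

+0.24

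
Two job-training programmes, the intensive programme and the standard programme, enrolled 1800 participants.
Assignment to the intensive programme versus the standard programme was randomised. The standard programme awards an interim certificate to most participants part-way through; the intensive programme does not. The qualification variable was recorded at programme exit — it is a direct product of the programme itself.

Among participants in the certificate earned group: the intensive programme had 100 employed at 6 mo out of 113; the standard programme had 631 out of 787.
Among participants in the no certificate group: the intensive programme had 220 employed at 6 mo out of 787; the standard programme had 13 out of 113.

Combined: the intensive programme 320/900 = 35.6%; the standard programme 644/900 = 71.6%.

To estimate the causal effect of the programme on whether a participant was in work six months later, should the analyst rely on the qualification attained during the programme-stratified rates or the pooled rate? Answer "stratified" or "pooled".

The distribution of qualification attained during the programme is itself part of what the programme does — it is an intermediate outcome. Holding it fixed would remove that part of the effect; the total effect is the pooled difference.
Pooled: the intensive programme 35.6% vs the standard programme 71.6%; the standard programme is higher overall.

pooled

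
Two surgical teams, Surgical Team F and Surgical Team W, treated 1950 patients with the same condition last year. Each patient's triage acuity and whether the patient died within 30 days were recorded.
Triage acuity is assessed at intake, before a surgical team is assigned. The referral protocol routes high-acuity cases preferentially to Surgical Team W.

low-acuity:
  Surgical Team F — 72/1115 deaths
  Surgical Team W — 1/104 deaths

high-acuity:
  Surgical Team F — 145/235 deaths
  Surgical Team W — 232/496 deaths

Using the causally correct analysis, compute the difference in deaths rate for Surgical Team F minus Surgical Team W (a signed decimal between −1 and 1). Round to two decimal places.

+0.09

The stratified and pooled comparisons disagree (Surgical Team W wins within each triage acuity; Surgical Team F wins overall), so the answer turns on the causal role of triage acuity.
Here triage acuity is a common cause — it drives both which surgical team a case falls under and the outcome. The crude comparison mixes populations; the stratum-specific rates are the causally relevant ones.
Adjusting over the population distribution of triage acuity: 0.625·(0.065−0.010) + 0.375·(0.617−0.468) = +0.090.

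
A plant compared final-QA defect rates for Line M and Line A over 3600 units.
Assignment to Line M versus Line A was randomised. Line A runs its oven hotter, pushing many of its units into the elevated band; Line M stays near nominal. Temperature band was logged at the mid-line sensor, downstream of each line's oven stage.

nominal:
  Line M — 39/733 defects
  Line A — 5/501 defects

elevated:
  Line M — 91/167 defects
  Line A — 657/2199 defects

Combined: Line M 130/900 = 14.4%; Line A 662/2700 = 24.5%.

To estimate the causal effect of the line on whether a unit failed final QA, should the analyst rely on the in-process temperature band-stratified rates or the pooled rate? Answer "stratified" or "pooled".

pooled

In-process temperature band is downstream of the line. One should not condition on a consequence of treatment, so the overall rates are the right comparison.
Pooled: Line M 14.4% vs Line A 24.5%; Line M is lower overall.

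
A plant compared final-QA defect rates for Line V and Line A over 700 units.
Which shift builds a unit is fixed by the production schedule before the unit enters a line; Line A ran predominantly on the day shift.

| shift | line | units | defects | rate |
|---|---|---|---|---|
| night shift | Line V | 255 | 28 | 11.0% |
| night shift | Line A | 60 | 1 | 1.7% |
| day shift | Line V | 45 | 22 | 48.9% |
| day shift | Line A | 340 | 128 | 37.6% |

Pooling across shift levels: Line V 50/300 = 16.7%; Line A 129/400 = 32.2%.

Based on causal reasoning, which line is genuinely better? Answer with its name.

Line A

Nothing the line does changes shift; the imbalance is an allocation artefact. With shift also predicting the outcome, the pooled figure is confounded, and the within-stratum comparison is the causal one.
Within each level — night shift: 11.0% vs 1.7%; day shift: 48.9% vs 37.6% — Line A is lower every time.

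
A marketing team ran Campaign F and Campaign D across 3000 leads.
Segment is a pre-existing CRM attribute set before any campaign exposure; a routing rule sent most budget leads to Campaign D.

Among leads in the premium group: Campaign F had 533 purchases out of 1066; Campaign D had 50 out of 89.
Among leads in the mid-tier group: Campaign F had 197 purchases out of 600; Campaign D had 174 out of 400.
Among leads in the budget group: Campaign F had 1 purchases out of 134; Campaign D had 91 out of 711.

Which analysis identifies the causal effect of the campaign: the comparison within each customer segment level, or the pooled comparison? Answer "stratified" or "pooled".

The customer segment-specific comparison favours Campaign D throughout, but the pooled figures favour Campaign F. The question is whether to condition on customer segment.
Here customer segment is a common cause — it drives both which campaign a case falls under and the outcome. The crude comparison mixes populations; the stratum-specific rates are the causally relevant ones.
Within each level — premium: 50.0% vs 56.2%; mid-tier: 32.8% vs 43.5%; budget: 0.7% vs 12.8% — Campaign D is higher every time.

stratified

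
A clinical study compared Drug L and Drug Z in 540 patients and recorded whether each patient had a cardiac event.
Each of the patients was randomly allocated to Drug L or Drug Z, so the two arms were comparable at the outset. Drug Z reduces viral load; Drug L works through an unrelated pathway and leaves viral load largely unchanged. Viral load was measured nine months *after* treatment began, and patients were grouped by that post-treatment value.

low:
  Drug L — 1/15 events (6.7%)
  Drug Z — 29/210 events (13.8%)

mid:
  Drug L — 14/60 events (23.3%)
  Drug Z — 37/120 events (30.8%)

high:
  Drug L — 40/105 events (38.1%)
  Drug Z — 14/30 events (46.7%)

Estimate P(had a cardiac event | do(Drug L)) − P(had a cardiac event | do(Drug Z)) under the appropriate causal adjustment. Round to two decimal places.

+0.08

The stratified and pooled comparisons disagree (Drug L wins within each viral load; Drug Z wins overall), so the answer turns on the causal role of viral load.
Viral load is recorded after the drug and is itself shifted by it — it sits on the causal path from drug to outcome. Conditioning on a mediator would strip out part of the effect we want; the pooled comparison gives the total causal effect.
The causal difference is the pooled difference: 0.306 − 0.222 = +0.083.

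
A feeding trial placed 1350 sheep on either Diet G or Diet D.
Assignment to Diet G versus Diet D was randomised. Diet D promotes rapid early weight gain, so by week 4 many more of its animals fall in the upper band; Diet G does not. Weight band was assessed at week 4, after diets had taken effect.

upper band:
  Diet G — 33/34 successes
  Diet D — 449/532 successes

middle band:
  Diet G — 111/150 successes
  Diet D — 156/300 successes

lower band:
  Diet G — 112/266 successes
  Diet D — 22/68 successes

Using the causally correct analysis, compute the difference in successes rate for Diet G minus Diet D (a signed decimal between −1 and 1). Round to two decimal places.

Diet G is higher inside every week-4 weight band stratum but Diet D is higher in aggregate. Whether to stratify depends on how week-4 weight band relates to the diet.
Week-4 weight band here is a post-treatment variable shaped by the diet; conditioning on it would introduce bias rather than remove it. The overall comparison is the causal one.
The causal difference is the pooled difference: 0.569 − 0.697 = -0.128.

-0.13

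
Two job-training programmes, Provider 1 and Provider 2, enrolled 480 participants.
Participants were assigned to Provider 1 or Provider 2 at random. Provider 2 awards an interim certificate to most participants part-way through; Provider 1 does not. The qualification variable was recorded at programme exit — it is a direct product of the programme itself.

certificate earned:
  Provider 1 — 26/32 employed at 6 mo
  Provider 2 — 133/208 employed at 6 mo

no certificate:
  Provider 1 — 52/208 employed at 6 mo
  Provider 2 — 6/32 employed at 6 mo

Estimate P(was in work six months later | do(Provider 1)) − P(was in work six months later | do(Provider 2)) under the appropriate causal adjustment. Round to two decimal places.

-0.25

The distribution of qualification attained during the programme is itself part of what the programme does — it is an intermediate outcome. Holding it fixed would remove that part of the effect; the total effect is the pooled difference.
The causal difference is the pooled difference: 0.325 − 0.579 = -0.254.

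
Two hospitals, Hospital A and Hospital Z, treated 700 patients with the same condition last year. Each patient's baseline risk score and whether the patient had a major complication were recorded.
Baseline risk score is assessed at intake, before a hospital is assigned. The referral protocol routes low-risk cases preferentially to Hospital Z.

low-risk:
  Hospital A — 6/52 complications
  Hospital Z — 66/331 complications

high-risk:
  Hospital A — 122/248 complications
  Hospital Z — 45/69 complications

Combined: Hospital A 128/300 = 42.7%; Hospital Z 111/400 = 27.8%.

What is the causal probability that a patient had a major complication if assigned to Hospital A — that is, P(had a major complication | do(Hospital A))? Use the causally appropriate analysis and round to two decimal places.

0.29

Within every baseline risk score level Hospital A has the lower rate, yet pooled Hospital Z does — Simpson's reversal.
Baseline risk score differs across hospitals for reasons unrelated to any effect of the hospital itself, and it separately predicts the outcome — a classic confounder. We must compare within baseline risk score levels.
Standardising Hospital A to the population baseline risk score mix: 0.547·6/52 + 0.453·122/248 = 0.286.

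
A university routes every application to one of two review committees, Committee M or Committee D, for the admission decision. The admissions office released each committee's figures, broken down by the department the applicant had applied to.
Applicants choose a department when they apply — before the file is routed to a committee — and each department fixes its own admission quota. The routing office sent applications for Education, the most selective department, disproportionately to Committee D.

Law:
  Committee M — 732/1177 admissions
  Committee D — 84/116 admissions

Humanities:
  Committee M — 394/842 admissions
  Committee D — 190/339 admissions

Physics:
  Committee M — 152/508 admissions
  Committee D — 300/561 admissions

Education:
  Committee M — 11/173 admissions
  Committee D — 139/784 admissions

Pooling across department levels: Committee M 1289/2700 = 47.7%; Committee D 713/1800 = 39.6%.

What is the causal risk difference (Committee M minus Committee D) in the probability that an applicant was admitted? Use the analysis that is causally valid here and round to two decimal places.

Department is set before the review committee has any effect — it is not caused by the review committee — and it independently drives the outcome. That makes it a confounder, so the causal comparison is within department levels.
Adjusting over the population distribution of department: 0.287·(0.622−0.724) + 0.262·(0.468−0.560) + 0.238·(0.299−0.535) + 0.213·(0.064−0.177) = -0.134.

-0.13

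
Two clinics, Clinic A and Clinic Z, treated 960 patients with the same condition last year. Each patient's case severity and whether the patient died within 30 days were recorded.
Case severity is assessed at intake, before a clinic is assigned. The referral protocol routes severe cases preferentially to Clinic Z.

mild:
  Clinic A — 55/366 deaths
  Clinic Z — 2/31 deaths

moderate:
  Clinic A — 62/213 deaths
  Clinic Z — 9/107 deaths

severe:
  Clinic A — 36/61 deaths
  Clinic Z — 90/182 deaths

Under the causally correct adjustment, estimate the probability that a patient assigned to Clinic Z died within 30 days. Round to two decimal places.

0.18

Within every case severity level Clinic Z has the lower rate, yet pooled Clinic A does — Simpson's reversal.
Case severity satisfies the back-door criterion: it is not a descendant of the clinic, and it blocks the spurious path from clinic to outcome. Adjusting for it (i.e., using the within-case severity rates) gives the causal effect.
Standardising Clinic Z to the population case severity mix: 0.414·2/31 + 0.333·9/107 + 0.253·90/182 = 0.180.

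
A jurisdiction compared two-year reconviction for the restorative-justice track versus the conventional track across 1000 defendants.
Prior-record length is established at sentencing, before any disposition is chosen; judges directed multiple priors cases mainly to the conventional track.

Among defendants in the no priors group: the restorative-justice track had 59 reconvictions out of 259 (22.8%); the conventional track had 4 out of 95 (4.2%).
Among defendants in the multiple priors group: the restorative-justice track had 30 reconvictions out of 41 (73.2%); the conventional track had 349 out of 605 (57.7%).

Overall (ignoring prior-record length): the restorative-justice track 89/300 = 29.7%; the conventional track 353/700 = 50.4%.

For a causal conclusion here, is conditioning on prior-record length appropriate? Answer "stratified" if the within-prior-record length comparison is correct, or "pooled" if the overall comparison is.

stratified

The prior-record length-specific comparison favours the conventional track throughout, but the pooled figures favour the restorative-justice track. The question is whether to condition on prior-record length.
Prior-record length differs across dispositions for reasons unrelated to any effect of the disposition itself, and it separately predicts the outcome — a classic confounder. We must compare within prior-record length levels.
Within each level — no priors: 22.8% vs 4.2%; multiple priors: 73.2% vs 57.7% — the conventional track is lower every time.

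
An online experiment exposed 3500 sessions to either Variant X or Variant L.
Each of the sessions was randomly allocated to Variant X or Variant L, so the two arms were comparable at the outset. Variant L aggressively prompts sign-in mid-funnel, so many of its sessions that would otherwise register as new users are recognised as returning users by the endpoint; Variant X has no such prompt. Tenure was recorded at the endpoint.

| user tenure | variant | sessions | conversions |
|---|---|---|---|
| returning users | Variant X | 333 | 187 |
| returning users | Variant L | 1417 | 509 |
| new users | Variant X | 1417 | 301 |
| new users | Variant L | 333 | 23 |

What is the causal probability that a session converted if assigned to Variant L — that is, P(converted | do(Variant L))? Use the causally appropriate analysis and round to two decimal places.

User tenure lies on the pathway variant → user tenure → outcome, so adjusting for it blocks the indirect effect. For the total causal effect of variant, use the unadjusted pooled rates.
So P(outcome | do(Variant L)) is just the pooled rate for Variant L: 532/1750 = 0.304.

0.30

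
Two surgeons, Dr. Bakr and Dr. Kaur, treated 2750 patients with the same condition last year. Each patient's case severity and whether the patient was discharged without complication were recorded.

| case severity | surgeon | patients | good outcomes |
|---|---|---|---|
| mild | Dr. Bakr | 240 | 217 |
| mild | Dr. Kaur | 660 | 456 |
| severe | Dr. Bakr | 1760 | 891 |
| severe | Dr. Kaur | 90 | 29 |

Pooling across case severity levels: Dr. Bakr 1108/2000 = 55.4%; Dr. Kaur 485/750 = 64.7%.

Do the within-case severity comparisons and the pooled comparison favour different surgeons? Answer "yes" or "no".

Within each case severity level (mild 90.4% vs 69.1%; severe 50.6% vs 32.2%), Dr. Bakr has the higher rate every time. Pooled: 55.4% vs 64.7% — Dr. Kaur has the higher rate overall. The two comparisons disagree.

yes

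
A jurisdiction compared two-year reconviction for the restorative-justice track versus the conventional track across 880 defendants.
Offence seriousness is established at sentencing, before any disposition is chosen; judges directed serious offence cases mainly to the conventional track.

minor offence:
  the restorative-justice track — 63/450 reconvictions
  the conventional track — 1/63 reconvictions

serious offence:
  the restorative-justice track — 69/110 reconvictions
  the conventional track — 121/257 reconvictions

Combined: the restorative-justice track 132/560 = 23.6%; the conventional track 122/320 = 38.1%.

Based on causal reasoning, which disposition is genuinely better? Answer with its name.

the conventional track is lower inside every offence seriousness stratum but the restorative-justice track is lower in aggregate. Whether to stratify depends on how offence seriousness relates to the disposition.
Offence seriousness is set before the disposition has any effect — it is not caused by the disposition — and it independently drives the outcome. That makes it a confounder, so the causal comparison is within offence seriousness levels.
Within each level — minor offence: 14.0% vs 1.6%; serious offence: 62.7% vs 47.1% — the conventional track is lower every time.

the conventional track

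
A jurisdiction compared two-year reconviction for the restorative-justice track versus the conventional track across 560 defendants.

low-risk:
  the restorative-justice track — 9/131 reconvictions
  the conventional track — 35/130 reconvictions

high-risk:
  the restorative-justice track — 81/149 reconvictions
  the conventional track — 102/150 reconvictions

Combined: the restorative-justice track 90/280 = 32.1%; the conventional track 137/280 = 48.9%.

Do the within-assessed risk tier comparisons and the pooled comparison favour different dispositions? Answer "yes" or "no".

Within each assessed risk tier level (low-risk 6.9% vs 26.9%; high-risk 54.4% vs 68.0%), the restorative-justice track has the lower rate every time. Pooled: 32.1% vs 48.9% — the restorative-justice track has the lower rate overall. They agree.

no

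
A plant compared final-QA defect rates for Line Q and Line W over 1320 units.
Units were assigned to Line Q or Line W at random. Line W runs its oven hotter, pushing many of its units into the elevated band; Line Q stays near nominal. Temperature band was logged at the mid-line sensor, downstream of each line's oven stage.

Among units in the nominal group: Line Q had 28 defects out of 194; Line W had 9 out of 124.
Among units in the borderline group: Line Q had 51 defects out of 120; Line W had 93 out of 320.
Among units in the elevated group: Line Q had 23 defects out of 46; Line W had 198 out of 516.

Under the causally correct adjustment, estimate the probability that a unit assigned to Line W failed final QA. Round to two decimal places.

0.31

Within every in-process temperature band level Line W has the lower rate, yet pooled Line Q does — Simpson's reversal.
In-process temperature band lies on the pathway line → in-process temperature band → outcome, so adjusting for it blocks the indirect effect. For the total causal effect of line, use the unadjusted pooled rates.
So P(outcome | do(Line W)) is just the pooled rate for Line W: 300/960 = 0.312.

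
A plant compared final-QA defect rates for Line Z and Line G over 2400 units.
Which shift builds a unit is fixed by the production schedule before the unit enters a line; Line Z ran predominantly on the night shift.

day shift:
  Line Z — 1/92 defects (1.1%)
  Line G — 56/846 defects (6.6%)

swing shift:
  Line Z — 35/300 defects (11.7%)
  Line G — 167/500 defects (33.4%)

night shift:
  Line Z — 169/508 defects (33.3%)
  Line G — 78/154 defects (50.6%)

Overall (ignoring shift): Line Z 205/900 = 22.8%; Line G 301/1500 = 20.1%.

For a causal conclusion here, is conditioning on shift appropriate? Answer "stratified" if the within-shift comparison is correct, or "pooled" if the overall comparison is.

Here shift is a common cause — it drives both which line a case falls under and the outcome. The crude comparison mixes populations; the stratum-specific rates are the causally relevant ones.
Within each level — day shift: 1.1% vs 6.6%; swing shift: 11.7% vs 33.4%; night shift: 33.3% vs 50.6% — Line Z is lower every time.

stratified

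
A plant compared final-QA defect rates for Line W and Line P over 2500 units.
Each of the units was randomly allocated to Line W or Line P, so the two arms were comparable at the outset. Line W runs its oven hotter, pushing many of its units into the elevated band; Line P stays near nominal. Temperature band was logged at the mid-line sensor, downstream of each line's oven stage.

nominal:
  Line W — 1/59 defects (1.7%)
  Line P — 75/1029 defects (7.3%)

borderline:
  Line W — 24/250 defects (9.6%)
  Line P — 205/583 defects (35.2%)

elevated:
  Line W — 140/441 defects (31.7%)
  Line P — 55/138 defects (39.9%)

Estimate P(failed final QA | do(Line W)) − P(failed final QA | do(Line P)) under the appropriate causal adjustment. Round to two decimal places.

+0.03

In-process temperature band here is a post-treatment variable shaped by the line; conditioning on it would introduce bias rather than remove it. The overall comparison is the causal one.
The causal difference is the pooled difference: 0.220 − 0.191 = +0.029.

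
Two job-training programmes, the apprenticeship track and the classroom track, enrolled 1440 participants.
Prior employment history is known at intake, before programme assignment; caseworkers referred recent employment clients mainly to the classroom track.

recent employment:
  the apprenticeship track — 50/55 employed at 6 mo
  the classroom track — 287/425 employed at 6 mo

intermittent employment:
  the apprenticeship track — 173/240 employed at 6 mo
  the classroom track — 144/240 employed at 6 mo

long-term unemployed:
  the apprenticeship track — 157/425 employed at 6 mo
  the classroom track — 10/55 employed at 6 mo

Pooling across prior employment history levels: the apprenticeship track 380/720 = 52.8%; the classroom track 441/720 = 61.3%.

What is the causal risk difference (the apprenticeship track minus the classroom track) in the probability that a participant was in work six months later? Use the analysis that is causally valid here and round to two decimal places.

The prior employment history-specific comparison favours the apprenticeship track throughout, but the pooled figures favour the classroom track. The question is whether to condition on prior employment history.
Since prior employment history is a pre-existing factor (not a product of the programme) and it affects the outcome on its own, it is a confounder. The stratified rates, not the pooled rate, identify the causal effect.
Adjusting over the population distribution of prior employment history: 0.333·(0.909−0.675) + 0.333·(0.721−0.600) + 0.333·(0.369−0.182) = +0.181.

+0.18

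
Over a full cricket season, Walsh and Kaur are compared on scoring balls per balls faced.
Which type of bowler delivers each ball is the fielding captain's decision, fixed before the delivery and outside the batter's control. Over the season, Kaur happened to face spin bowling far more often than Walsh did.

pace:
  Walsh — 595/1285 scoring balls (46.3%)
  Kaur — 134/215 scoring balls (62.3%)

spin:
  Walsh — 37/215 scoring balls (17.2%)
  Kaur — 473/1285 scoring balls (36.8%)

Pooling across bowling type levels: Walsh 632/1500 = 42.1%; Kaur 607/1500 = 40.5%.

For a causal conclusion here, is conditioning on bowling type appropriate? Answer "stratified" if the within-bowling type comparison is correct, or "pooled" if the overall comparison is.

stratified

Nothing the player does changes bowling type; the imbalance is an allocation artefact. With bowling type also predicting the outcome, the pooled figure is confounded, and the within-stratum comparison is the causal one.
Within each level — pace: 46.3% vs 62.3%; spin: 17.2% vs 36.8% — Kaur is higher every time.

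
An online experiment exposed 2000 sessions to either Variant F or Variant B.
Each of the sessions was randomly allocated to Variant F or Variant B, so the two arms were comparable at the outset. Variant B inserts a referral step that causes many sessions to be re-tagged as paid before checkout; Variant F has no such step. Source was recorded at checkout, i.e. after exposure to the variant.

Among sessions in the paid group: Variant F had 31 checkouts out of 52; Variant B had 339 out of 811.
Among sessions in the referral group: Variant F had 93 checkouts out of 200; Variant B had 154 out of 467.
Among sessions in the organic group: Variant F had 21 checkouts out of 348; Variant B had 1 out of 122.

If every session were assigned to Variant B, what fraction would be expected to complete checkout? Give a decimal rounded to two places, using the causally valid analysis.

The distribution of traffic source is itself part of what the variant does — it is an intermediate outcome. Holding it fixed would remove that part of the effect; the total effect is the pooled difference.
So P(outcome | do(Variant B)) is just the pooled rate for Variant B: 494/1400 = 0.353.

0.35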